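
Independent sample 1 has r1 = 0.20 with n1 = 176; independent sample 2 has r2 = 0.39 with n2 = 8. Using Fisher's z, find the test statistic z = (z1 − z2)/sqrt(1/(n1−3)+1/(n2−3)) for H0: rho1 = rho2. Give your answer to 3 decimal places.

z1 = atanh(0.20) = 0.202733,  z2 = atanh(0.39) = 0.411800
SE = √(1/(n1−3) + 1/(n2−3)) = √(1/173 + 1/5) = √(0.0057803 + 0.2000000) = √0.2057803 = 0.453630
z = (z1 − z2)/SE = (0.202733 − 0.411800) / 0.453630 = -0.209067 / 0.453630 = -0.461

-0.461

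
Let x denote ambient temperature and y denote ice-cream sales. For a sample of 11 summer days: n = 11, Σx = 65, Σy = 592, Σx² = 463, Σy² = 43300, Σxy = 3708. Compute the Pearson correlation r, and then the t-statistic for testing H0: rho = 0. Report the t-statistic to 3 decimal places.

0.679

Numerator: nΣxy − (Σx)(Σy) = 11·3708 − (65)(592) = 2308
Denominator: √[(nΣx²−(Σx)²)(nΣy²−(Σy)²)]
  nΣx²−(Σx)² = 11·463 − 4225 = 868;  nΣy²−(Σy)² = 11·43300 − 350464 = 125836
  √(868·125836) = √109225648 = 10451.1075
r = 2308 / 10451.1075 = 0.2208
t = r·√(n−2)/√(1−r²) = 0.2208·√9 / √(1−0.048753) = 0.662400 / 0.975319 = 0.679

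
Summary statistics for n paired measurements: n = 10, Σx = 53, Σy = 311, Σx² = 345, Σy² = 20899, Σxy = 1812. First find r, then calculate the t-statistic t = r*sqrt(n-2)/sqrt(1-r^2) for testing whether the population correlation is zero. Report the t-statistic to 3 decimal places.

0.556

S_xy = nΣxy − ΣxΣy = 10·1812 − 53·311 = 18120 − 16483 = 1637
S_xx = nΣx² − (Σx)² = 10·345 − 53² = 3450 − 2809 = 641
S_yy = nΣy² − (Σy)² = 10·20899 − 311² = 208990 − 96721 = 112269
r = S_xy / √(S_xx·S_yy) = 1637 / √(641·112269) = 1637 / √71964429 = 1637 / 8483.1851 = 0.1930
t = r·√(n−2)/√(1−r²) = 0.1930·√8 / √(1−0.037249) = 0.545886 / 0.981199 = 0.556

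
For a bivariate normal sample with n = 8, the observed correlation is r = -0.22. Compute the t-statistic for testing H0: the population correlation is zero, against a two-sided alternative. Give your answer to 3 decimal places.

-0.552

1 − r² = 1 − 0.0484 = 0.9516;  √(1−r²) = 0.975500
√(n−2) = √6 = 2.449490
t = r·√(n−2)/√(1−r²) = -0.22 · 2.449490 / 0.975500 = -0.552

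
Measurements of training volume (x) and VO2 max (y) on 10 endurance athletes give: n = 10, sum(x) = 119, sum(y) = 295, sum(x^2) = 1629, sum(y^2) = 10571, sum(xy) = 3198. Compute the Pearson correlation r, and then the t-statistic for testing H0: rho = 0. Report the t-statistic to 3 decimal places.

-1.613

S_xy = nΣxy − ΣxΣy = 10·3198 − 119·295 = 31980 − 35105 = -3125
S_xx = nΣx² − (Σx)² = 10·1629 − 119² = 16290 − 14161 = 2129
S_yy = nΣy² − (Σy)² = 10·10571 − 295² = 105710 − 87025 = 18685
r = S_xy / √(S_xx·S_yy) = -3125 / √(2129·18685) = -3125 / √39780365 = -3125 / 6307.1677 = -0.4955
t = r·√(n−2)/√(1−r²) = -0.4955·√8 / √(1−0.245520) = -1.401486 / 0.868608 = -1.613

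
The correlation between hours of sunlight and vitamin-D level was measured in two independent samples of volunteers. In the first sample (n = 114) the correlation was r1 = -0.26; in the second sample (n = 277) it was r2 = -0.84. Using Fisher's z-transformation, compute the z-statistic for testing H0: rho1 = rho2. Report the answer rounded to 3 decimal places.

8.489

z1 = atanh(-0.26) = -0.266108,  z2 = atanh(-0.84) = -1.221174
SE = √(1/(n1−3) + 1/(n2−3)) = √(1/111 + 1/274) = √(0.0090090 + 0.0036496) = √0.0126586 = 0.112510
z = (z1 − z2)/SE = (-0.266108 − (-1.221174)) / 0.112510 = 0.955066 / 0.112510 = 8.489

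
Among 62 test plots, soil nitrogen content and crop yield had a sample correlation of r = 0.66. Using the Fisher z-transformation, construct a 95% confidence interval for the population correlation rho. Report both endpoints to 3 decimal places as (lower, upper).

(0.491, 0.781)

z_r = atanh(0.66) = 0.792814;  SE = 1/√(n−3) = 1/√59 = 0.130189
z-limits: 0.792814 ± 1.960·0.130189 = 0.792814 ± 0.255170 = [0.537644, 1.047984]
ρ-limits: (tanh 0.537644, tanh 1.047984) = (0.491, 0.781)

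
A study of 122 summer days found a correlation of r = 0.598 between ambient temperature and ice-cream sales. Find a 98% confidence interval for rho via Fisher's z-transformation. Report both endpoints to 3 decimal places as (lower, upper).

(0.444, 0.718)

Fisher z: z_r = atanh(r) = ½·ln((1+0.598)/(1−0.598)) = 0.690028
SE(z) = 1/√(n−3) = 1/√119 = 0.091670
98% ⇒ z* = 2.326; margin = 2.326·0.091670 = 0.213224
CI on z-scale: (0.476804, 0.903252)
Back-transform: tanh(0.476804) = 0.443680, tanh(0.903252) = 0.717878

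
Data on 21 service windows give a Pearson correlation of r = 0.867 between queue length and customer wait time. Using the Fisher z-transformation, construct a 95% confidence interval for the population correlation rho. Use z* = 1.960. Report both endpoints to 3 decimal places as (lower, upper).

(0.696, 0.945)

z_r = atanh(0.867) = 1.320870;  SE = 1/√(n−3) = 1/√18 = 0.235702
z-limits: 1.320870 ± 1.960·0.235702 = 1.320870 ± 0.461976 = [0.858894, 1.782846]
ρ-limits: (tanh 0.858894, tanh 1.782846) = (0.696, 0.945)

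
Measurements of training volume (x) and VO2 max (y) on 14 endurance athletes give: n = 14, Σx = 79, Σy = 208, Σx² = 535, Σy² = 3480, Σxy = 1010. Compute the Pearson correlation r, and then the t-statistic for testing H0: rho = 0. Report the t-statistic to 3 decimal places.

-6.354

Numerator: nΣxy − (Σx)(Σy) = 14·1010 − (79)(208) = -2292
Denominator: √[(nΣx²−(Σx)²)(nΣy²−(Σy)²)]
  nΣx²−(Σx)² = 14·535 − 6241 = 1249;  nΣy²−(Σy)² = 14·3480 − 43264 = 5456
  √(1249·5456) = √6814544 = 2610.4682
r = -2292 / 2610.4682 = -0.8780
t = r·√(n−2)/√(1−r²) = -0.8780·√12 / √(1−0.770884) = -3.041481 / 0.478661 = -6.354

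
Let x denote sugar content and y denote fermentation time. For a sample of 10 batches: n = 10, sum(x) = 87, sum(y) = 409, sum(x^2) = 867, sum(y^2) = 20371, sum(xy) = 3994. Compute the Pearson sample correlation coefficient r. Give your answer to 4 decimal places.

S_xy = nΣxy − ΣxΣy = 10·3994 − 87·409 = 39940 − 35583 = 4357
S_xx = nΣx² − (Σx)² = 10·867 − 87² = 8670 − 7569 = 1101
S_yy = nΣy² − (Σy)² = 10·20371 − 409² = 203710 − 167281 = 36429
r = S_xy / √(S_xx·S_yy) = 4357 / √(1101·36429) = 4357 / √40108329 = 4357 / 6333.1137 = 0.6880

0.6880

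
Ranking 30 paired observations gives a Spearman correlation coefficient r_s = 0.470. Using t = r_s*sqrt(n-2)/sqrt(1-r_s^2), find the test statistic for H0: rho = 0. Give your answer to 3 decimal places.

2.818

1 − r_s² = 1 − 0.220900 = 0.779100;  √(1−r_s²) = 0.882666
√(n−2) = √28 = 5.291503
t = r_s·√(n−2)/√(1−r_s²) = 0.470 · 5.291503 / 0.882666 = 2.818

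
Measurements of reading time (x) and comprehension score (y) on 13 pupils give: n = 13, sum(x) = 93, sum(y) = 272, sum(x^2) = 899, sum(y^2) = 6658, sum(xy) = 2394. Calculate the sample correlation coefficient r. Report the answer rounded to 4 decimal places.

S_xy = nΣxy − ΣxΣy = 13·2394 − 93·272 = 31122 − 25296 = 5826
S_xx = nΣx² − (Σx)² = 13·899 − 93² = 11687 − 8649 = 3038
S_yy = nΣy² − (Σy)² = 13·6658 − 272² = 86554 − 73984 = 12570
r = S_xy / √(S_xx·S_yy) = 5826 / √(3038·12570) = 5826 / √38187660 = 5826 / 6179.6165 = 0.9428

0.9428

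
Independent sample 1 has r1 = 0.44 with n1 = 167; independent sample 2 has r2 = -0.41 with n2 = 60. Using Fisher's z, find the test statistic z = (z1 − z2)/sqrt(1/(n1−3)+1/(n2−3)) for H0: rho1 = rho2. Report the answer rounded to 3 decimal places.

z1 = atanh(0.44) = 0.472231,  z2 = atanh(-0.41) = -0.435611
SE = √(1/(n1−3) + 1/(n2−3)) = √(1/164 + 1/57) = √(0.0060976 + 0.0175439) = √0.0236415 = 0.153758
z = (z1 − z2)/SE = (0.472231 − (-0.435611)) / 0.153758 = 0.907842 / 0.153758 = 5.904

5.904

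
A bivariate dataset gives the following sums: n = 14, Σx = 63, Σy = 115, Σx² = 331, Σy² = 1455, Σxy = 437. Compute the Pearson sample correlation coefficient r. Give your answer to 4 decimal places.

-0.5170

S_xy = nΣxy − ΣxΣy = 14·437 − 63·115 = 6118 − 7245 = -1127
S_xx = nΣx² − (Σx)² = 14·331 − 63² = 4634 − 3969 = 665
S_yy = nΣy² − (Σy)² = 14·1455 − 115² = 20370 − 13225 = 7145
r = S_xy / √(S_xx·S_yy) = -1127 / √(665·7145) = -1127 / √4751425 = -1127 / 2179.7764 = -0.5170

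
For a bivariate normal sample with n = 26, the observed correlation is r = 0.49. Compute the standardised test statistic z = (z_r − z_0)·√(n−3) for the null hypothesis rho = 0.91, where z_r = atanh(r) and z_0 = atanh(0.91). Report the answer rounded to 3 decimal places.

-4.755

z_r = atanh(0.49) = 0.536060,  z_0 = atanh(0.91) = 1.527524
SE = 1/√(n−3) = 1/√23 = 0.208514
z = (z_r − z_0)/SE = (0.536060 − 1.527524) / 0.208514 = -0.991464 / 0.208514 = -4.755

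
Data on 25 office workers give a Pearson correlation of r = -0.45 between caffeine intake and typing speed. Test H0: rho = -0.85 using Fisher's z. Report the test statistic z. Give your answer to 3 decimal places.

z_r = atanh(-0.45) = -0.484700,  z_0 = atanh(-0.85) = -1.256153
SE = 1/√(n−3) = 1/√22 = 0.213201
z = (z_r − z_0)/SE = (-0.484700 − (-1.256153)) / 0.213201 = 0.771453 / 0.213201 = 3.618

3.618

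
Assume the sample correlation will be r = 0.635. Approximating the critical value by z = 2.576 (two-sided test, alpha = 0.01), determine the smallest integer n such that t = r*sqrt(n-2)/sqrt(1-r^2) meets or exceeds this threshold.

12

r√(n−2)/√(1−r²) ≥ 2.576  ⇔  n−2 ≥ (2.576)²·(1−r²)/r²
(1−r²)/r² = (1−0.403225)/0.403225 = 1.4800
n ≥ 2 + 6.635776·1.4800 = 2 + 9.8209 = 11.8209
⌈11.8209⌉ = 12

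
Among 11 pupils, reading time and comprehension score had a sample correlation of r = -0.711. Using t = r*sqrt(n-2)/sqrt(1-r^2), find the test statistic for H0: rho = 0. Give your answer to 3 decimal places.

-3.033

1 − r² = 1 − 0.505521 = 0.494479;  √(1−r²) = 0.703192
√(n−2) = √9 = 3.000000
t = r·√(n−2)/√(1−r²) = -0.711 · 3.000000 / 0.703192 = -3.033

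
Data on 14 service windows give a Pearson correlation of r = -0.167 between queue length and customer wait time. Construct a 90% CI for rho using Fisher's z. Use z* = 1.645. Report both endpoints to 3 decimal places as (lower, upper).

z_r = atanh(-0.167) = -0.168579;  SE = 1/√(n−3) = 1/√11 = 0.301511
z-limits: -0.168579 ± 1.645·0.301511 = -0.168579 ± 0.495986 = [-0.664565, 0.327407]
ρ-limits: (tanh -0.664565, tanh 0.327407) = (-0.581, 0.316)

(-0.581, 0.316)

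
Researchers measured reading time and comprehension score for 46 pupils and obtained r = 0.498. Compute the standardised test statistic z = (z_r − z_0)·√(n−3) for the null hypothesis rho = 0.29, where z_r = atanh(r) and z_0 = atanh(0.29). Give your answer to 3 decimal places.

1.627

z_r = atanh(0.498) = 0.546643,  z_0 = atanh(0.29) = 0.298566
SE = 1/√(n−3) = 1/√43 = 0.152499
z = (z_r − z_0)/SE = (0.546643 − 0.298566) / 0.152499 = 0.248077 / 0.152499 = 1.627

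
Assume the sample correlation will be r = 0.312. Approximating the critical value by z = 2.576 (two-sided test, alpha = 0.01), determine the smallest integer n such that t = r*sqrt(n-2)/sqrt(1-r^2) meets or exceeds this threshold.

64

Need r·√(n−2)/√(1−r²) ≥ 2.576
√(n−2) ≥ 2.576·√(1−0.097344) / 0.312 = 2.576·0.950082 / 0.312 = 7.8443
n−2 ≥ 61.5330  ⇒  n ≥ 63.5330
Smallest integer n = 64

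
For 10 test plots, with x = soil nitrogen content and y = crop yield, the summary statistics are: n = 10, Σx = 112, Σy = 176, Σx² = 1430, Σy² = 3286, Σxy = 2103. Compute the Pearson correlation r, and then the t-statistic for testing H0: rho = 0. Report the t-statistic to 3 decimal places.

S_xy = nΣxy − ΣxΣy = 10·2103 − 112·176 = 21030 − 19712 = 1318
S_xx = nΣx² − (Σx)² = 10·1430 − 112² = 14300 − 12544 = 1756
S_yy = nΣy² − (Σy)² = 10·3286 − 176² = 32860 − 30976 = 1884
r = S_xy / √(S_xx·S_yy) = 1318 / √(1756·1884) = 1318 / √3308304 = 1318 / 1818.8744 = 0.7246
t = r·√(n−2)/√(1−r²) = 0.7246·√8 / √(1−0.525045) = 2.049478 / 0.689170 = 2.974

2.974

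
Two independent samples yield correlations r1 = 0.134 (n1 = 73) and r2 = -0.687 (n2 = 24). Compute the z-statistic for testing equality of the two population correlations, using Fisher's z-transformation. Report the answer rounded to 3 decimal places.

z1 = atanh(0.134) = 0.134811,  z2 = atanh(-0.687) = -0.842252
SE = √(1/(n1−3) + 1/(n2−3)) = √(1/70 + 1/21) = √(0.0142857 + 0.0476190) = √0.0619047 = 0.248807
z = (z1 − z2)/SE = (0.134811 − (-0.842252)) / 0.248807 = 0.977063 / 0.248807 = 3.927

3.927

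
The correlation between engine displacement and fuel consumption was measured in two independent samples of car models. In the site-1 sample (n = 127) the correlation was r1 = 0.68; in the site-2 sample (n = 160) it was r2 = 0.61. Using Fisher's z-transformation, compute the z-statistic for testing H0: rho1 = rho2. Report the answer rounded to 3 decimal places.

1.000

Fisher z-transforms: z1 = atanh(0.68) = 0.829114, z2 = atanh(0.61) = 0.708921; difference d = 0.120193
Var(d) = 1/124 + 1/157 = 0.0080645 + 0.0063694 = 0.0144339
z = d/√Var(d) = 0.120193 / √0.0144339 = 0.120193 / 0.120141 = 1.000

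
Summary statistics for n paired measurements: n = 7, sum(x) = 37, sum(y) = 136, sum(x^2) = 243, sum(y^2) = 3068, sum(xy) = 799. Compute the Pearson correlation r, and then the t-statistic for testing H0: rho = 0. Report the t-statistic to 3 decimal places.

1.527

Numerator: nΣxy − (Σx)(Σy) = 7·799 − (37)(136) = 561
Denominator: √[(nΣx²−(Σx)²)(nΣy²−(Σy)²)]
  nΣx²−(Σx)² = 7·243 − 1369 = 332;  nΣy²−(Σy)² = 7·3068 − 18496 = 2980
  √(332·2980) = √989360 = 994.6658
r = 561 / 994.6658 = 0.5640
t = r·√(n−2)/√(1−r²) = 0.5640·√5 / √(1−0.318096) = 1.261142 / 0.825775 = 1.527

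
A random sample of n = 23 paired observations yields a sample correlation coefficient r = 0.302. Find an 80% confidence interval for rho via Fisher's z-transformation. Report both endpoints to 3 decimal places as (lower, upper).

z_r = atanh(0.302) = 0.311719;  SE = 1/√(n−3) = 1/√20 = 0.223607
z-limits: 0.311719 ± 1.282·0.223607 = 0.311719 ± 0.286664 = [0.025055, 0.598383]
ρ-limits: (tanh 0.025055, tanh 0.598383) = (0.025, 0.536)

(0.025, 0.536)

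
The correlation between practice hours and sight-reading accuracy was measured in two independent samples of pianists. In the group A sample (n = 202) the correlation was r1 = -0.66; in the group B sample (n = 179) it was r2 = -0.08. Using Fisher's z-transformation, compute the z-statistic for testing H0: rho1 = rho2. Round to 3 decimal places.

Fisher z-transforms: z1 = atanh(-0.66) = -0.792814, z2 = atanh(-0.08) = -0.080171; difference d = -0.712643
Var(d) = 1/199 + 1/176 = 0.0050251 + 0.0056818 = 0.0107069
z = d/√Var(d) = -0.712643 / √0.0107069 = -0.712643 / 0.103474 = -6.887

-6.887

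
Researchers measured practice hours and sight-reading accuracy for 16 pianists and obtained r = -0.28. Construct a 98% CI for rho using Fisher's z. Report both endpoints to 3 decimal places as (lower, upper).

(-0.732, 0.343)

z_r = atanh(-0.28) = -0.287682;  SE = 1/√(n−3) = 1/√13 = 0.277350
z-limits: -0.287682 ± 2.326·0.277350 = -0.287682 ± 0.645116 = [-0.932798, 0.357434]
ρ-limits: (tanh -0.932798, tanh 0.357434) = (-0.732, 0.343)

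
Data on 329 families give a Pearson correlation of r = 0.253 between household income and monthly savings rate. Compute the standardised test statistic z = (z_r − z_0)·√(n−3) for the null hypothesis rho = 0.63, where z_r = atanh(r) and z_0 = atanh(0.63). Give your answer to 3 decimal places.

z_r = atanh(0.253) = 0.258615,  z_0 = atanh(0.63) = 0.741416
SE = 1/√(n−3) = 1/√326 = 0.055385
z = (z_r − z_0)/SE = (0.258615 − 0.741416) / 0.055385 = -0.482801 / 0.055385 = -8.717

-8.717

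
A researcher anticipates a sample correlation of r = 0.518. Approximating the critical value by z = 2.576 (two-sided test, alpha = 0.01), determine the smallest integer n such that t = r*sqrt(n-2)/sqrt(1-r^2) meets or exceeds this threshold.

Need r·√(n−2)/√(1−r²) ≥ 2.576
√(n−2) ≥ 2.576·√(1−0.268324) / 0.518 = 2.576·0.855381 / 0.518 = 4.2538
n−2 ≥ 18.0948  ⇒  n ≥ 20.0948
Smallest integer n = 21

21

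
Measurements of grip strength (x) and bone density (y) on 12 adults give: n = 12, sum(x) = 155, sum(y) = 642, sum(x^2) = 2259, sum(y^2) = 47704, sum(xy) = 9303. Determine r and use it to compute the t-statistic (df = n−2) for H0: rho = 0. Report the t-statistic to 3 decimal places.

2.058

S_xy = nΣxy − ΣxΣy = 12·9303 − 155·642 = 111636 − 99510 = 12126
S_xx = nΣx² − (Σx)² = 12·2259 − 155² = 27108 − 24025 = 3083
S_yy = nΣy² − (Σy)² = 12·47704 − 642² = 572448 − 412164 = 160284
r = S_xy / √(S_xx·S_yy) = 12126 / √(3083·160284) = 12126 / √494155572 = 12126 / 22229.6103 = 0.5455
t = r·√(n−2)/√(1−r²) = 0.5455·√10 / √(1−0.297570) = 1.725022 / 0.838111 = 2.058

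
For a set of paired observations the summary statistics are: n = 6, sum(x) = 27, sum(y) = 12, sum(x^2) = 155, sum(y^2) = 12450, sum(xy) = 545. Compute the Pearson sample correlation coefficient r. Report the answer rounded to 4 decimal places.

0.7610

Numerator: nΣxy − (Σx)(Σy) = 6·545 − (27)(12) = 2946
Denominator: √[(nΣx²−(Σx)²)(nΣy²−(Σy)²)]
  nΣx²−(Σx)² = 6·155 − 729 = 201;  nΣy²−(Σy)² = 6·12450 − 144 = 74556
  √(201·74556) = √14985756 = 3871.1440
r = 2946 / 3871.1440 = 0.7610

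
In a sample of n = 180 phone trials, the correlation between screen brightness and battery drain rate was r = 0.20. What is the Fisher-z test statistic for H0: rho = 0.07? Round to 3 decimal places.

z_r = atanh(0.20) = 0.202733,  z_0 = atanh(0.07) = 0.070115
SE = 1/√(n−3) = 1/√177 = 0.075165
z = (z_r − z_0)/SE = (0.202733 − 0.070115) / 0.075165 = 0.132618 / 0.075165 = 1.764

1.764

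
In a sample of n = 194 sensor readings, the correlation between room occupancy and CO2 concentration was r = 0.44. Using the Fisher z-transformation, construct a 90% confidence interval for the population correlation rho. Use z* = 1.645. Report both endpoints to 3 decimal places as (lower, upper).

Fisher z: z_r = atanh(r) = ½·ln((1+0.44)/(1−0.44)) = 0.472231
SE(z) = 1/√(n−3) = 1/√191 = 0.072357
90% ⇒ z* = 1.645; margin = 1.645·0.072357 = 0.119027
CI on z-scale: (0.353204, 0.591258)
Back-transform: tanh(0.353204) = 0.339214, tanh(0.591258) = 0.530800

(0.339, 0.531)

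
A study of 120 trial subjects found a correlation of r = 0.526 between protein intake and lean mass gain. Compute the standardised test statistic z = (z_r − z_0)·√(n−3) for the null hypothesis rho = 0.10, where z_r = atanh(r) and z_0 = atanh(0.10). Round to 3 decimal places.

5.238

Fisher z: atanh(0.526) = 0.584599, atanh(0.10) = 0.100335
z = (z_r − z_0)·√(n−3) = (0.584599 − 0.100335)·√117 = 0.484264 · 10.816654 = 5.238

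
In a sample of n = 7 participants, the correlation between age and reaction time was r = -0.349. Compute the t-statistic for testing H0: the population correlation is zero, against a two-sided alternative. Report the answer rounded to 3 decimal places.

-0.833

1 − r² = 1 − 0.121801 = 0.878199;  √(1−r²) = 0.937123
√(n−2) = √5 = 2.236068
t = r·√(n−2)/√(1−r²) = -0.349 · 2.236068 / 0.937123 = -0.833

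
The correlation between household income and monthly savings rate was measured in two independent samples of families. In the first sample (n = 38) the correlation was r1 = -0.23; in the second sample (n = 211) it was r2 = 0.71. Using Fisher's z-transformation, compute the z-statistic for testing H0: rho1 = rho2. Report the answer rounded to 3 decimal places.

Fisher z-transforms: z1 = atanh(-0.23) = -0.234189, z2 = atanh(0.71) = 0.887184; difference d = -1.121373
Var(d) = 1/35 + 1/208 = 0.0285714 + 0.0048077 = 0.0333791
z = d/√Var(d) = -1.121373 / √0.0333791 = -1.121373 / 0.182699 = -6.138

-6.138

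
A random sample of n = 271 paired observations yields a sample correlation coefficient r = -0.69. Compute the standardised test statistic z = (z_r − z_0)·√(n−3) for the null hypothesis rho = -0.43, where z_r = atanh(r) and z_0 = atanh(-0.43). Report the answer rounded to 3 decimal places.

-6.353

z_r = atanh(-0.69) = -0.847956,  z_0 = atanh(-0.43) = -0.459897
SE = 1/√(n−3) = 1/√268 = 0.061085
z = (z_r − z_0)/SE = (-0.847956 − (-0.459897)) / 0.061085 = -0.388059 / 0.061085 = -6.353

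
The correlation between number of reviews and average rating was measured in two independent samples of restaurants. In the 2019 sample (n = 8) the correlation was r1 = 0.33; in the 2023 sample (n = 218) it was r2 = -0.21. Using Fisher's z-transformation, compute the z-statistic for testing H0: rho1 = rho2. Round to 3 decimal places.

1.229

z1 = atanh(0.33) = 0.342828,  z2 = atanh(-0.21) = -0.213171
SE = √(1/(n1−3) + 1/(n2−3)) = √(1/5 + 1/215) = √(0.2000000 + 0.0046512) = √0.2046512 = 0.452384
z = (z1 − z2)/SE = (0.342828 − (-0.213171)) / 0.452384 = 0.555999 / 0.452384 = 1.229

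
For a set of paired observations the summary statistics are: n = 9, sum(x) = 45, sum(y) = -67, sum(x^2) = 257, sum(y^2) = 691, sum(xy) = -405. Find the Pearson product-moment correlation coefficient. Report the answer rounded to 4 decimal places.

-0.8925

S_xy = nΣxy − ΣxΣy = 9·(-405) − 45·(-67) = -3645 − (-3015) = -630
S_xx = nΣx² − (Σx)² = 9·257 − 45² = 2313 − 2025 = 288
S_yy = nΣy² − (Σy)² = 9·691 − (-67)² = 6219 − 4489 = 1730
r = S_xy / √(S_xx·S_yy) = -630 / √(288·1730) = -630 / √498240 = -630 / 705.8612 = -0.8925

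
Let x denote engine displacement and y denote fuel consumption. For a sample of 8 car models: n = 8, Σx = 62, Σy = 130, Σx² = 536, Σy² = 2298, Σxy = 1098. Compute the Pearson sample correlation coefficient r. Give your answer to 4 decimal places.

0.8919

S_xy = nΣxy − ΣxΣy = 8·1098 − 62·130 = 8784 − 8060 = 724
S_xx = nΣx² − (Σx)² = 8·536 − 62² = 4288 − 3844 = 444
S_yy = nΣy² − (Σy)² = 8·2298 − 130² = 18384 − 16900 = 1484
r = S_xy / √(S_xx·S_yy) = 724 / √(444·1484) = 724 / √658896 = 724 / 811.7241 = 0.8919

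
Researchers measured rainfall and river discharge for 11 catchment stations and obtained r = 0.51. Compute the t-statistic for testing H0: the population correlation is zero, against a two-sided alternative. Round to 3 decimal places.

1.779

t = r·√(n−2) / √(1−r²) with r = 0.51, n = 11
  = 0.51·√9 / √(1 − 0.2601)
  = 0.51·3.000000 / 0.860174
  = 1.530000 / 0.860174 = 1.779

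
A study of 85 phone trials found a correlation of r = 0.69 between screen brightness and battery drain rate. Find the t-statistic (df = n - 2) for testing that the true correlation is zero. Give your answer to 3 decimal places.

1 − r² = 1 − 0.4761 = 0.5239;  √(1−r²) = 0.723809
√(n−2) = √83 = 9.110434
t = r·√(n−2)/√(1−r²) = 0.69 · 9.110434 / 0.723809 = 8.685

8.685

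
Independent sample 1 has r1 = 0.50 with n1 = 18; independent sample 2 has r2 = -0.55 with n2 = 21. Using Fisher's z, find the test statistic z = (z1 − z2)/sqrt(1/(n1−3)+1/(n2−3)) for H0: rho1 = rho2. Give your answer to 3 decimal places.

3.340

Fisher z-transforms: z1 = atanh(0.50) = 0.549306, z2 = atanh(-0.55) = -0.618381; difference d = 1.167687
Var(d) = 1/15 + 1/18 = 0.0666667 + 0.0555556 = 0.1222223
z = d/√Var(d) = 1.167687 / √0.1222223 = 1.167687 / 0.349603 = 3.340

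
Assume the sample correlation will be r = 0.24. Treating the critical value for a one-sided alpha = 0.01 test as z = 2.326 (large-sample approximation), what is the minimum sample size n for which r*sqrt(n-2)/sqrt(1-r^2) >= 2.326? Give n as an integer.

Need r·√(n−2)/√(1−r²) ≥ 2.326
√(n−2) ≥ 2.326·√(1−0.0576) / 0.24 = 2.326·0.970773 / 0.24 = 9.4084
n−2 ≥ 88.5180  ⇒  n ≥ 90.5180
Smallest integer n = 91

91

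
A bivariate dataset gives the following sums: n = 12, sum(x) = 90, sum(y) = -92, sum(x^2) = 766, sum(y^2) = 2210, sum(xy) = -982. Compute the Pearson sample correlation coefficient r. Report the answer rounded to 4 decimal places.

-0.7891

S_xy = nΣxy − ΣxΣy = 12·(-982) − 90·(-92) = -11784 − (-8280) = -3504
S_xx = nΣx² − (Σx)² = 12·766 − 90² = 9192 − 8100 = 1092
S_yy = nΣy² − (Σy)² = 12·2210 − (-92)² = 26520 − 8464 = 18056
r = S_xy / √(S_xx·S_yy) = -3504 / √(1092·18056) = -3504 / √19717152 = -3504 / 4440.4000 = -0.7891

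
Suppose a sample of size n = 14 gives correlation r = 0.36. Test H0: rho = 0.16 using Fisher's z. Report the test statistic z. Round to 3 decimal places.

0.715

Fisher z: atanh(0.36) = 0.376886, atanh(0.16) = 0.161387
z = (z_r − z_0)·√(n−3) = (0.376886 − 0.161387)·√11 = 0.215499 · 3.316625 = 0.715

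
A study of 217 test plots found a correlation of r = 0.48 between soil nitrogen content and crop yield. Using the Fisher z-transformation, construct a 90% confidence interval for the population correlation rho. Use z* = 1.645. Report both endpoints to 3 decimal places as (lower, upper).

Fisher z: z_r = atanh(r) = ½·ln((1+0.48)/(1−0.48)) = 0.522984
SE(z) = 1/√(n−3) = 1/√214 = 0.068359
90% ⇒ z* = 1.645; margin = 1.645·0.068359 = 0.112451
CI on z-scale: (0.410533, 0.635435)
Back-transform: tanh(0.410533) = 0.388925, tanh(0.635435) = 0.561783

(0.389, 0.562)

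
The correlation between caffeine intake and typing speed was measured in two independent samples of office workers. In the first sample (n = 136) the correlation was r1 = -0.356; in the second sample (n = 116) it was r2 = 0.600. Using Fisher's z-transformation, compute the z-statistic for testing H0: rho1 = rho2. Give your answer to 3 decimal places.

-8.328

z1 = atanh(-0.356) = -0.372298,  z2 = atanh(0.600) = 0.693147
SE = √(1/(n1−3) + 1/(n2−3)) = √(1/133 + 1/113) = √(0.0075188 + 0.0088496) = √0.0163684 = 0.127939
z = (z1 − z2)/SE = (-0.372298 − 0.693147) / 0.127939 = -1.065445 / 0.127939 = -8.328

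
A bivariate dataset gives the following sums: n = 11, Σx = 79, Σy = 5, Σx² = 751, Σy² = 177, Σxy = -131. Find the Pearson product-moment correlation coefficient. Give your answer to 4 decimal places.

S_xy = nΣxy − ΣxΣy = 11·(-131) − 79·5 = -1441 − 395 = -1836
S_xx = nΣx² − (Σx)² = 11·751 − 79² = 8261 − 6241 = 2020
S_yy = nΣy² − (Σy)² = 11·177 − 5² = 1947 − 25 = 1922
r = S_xy / √(S_xx·S_yy) = -1836 / √(2020·1922) = -1836 / √3882440 = -1836 / 1970.3908 = -0.9318

-0.9318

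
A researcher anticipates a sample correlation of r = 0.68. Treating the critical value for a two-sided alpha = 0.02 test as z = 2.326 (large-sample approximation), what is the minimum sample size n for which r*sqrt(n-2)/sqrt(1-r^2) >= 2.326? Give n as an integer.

Need r·√(n−2)/√(1−r²) ≥ 2.326
√(n−2) ≥ 2.326·√(1−0.4624) / 0.68 = 2.326·0.733212 / 0.68 = 2.5080
n−2 ≥ 6.2901  ⇒  n ≥ 8.2901
Smallest integer n = 9

9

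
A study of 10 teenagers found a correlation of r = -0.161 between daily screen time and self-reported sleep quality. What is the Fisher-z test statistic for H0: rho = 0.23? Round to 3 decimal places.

-1.049

Fisher z: atanh(-0.161) = -0.162413, atanh(0.23) = 0.234189
z = (z_r − z_0)·√(n−3) = (-0.162413 − 0.234189)·√7 = -0.396602 · 2.645751 = -1.049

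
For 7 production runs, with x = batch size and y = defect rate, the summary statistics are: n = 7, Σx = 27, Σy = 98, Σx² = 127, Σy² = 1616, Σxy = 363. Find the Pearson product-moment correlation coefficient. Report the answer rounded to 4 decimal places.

S_xy = nΣxy − ΣxΣy = 7·363 − 27·98 = 2541 − 2646 = -105
S_xx = nΣx² − (Σx)² = 7·127 − 27² = 889 − 729 = 160
S_yy = nΣy² − (Σy)² = 7·1616 − 98² = 11312 − 9604 = 1708
r = S_xy / √(S_xx·S_yy) = -105 / √(160·1708) = -105 / √273280 = -105 / 522.7619 = -0.2009

-0.2009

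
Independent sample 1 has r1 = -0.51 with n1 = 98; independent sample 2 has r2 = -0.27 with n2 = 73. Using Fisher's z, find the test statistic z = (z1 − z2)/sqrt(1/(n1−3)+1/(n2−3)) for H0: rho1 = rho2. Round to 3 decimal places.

-1.815

Fisher z-transforms: z1 = atanh(-0.51) = -0.562730, z2 = atanh(-0.27) = -0.276864; difference d = -0.285866
Var(d) = 1/95 + 1/70 = 0.0105263 + 0.0142857 = 0.0248120
z = d/√Var(d) = -0.285866 / √0.0248120 = -0.285866 / 0.157518 = -1.815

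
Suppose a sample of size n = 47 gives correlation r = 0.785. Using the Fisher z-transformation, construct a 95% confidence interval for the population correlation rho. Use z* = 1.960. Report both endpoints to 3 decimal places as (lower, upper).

(0.643, 0.875)

Fisher z: z_r = atanh(r) = ½·ln((1+0.785)/(1−0.785)) = 1.058268
SE(z) = 1/√(n−3) = 1/√44 = 0.150756
95% ⇒ z* = 1.960; margin = 1.960·0.150756 = 0.295482
CI on z-scale: (0.762786, 1.353750)
Back-transform: tanh(0.762786) = 0.642715, tanh(1.353750) = 0.874936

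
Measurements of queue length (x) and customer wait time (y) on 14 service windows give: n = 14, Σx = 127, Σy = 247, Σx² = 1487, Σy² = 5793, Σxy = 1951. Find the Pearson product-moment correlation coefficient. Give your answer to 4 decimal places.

S_xy = nΣxy − ΣxΣy = 14·1951 − 127·247 = 27314 − 31369 = -4055
S_xx = nΣx² − (Σx)² = 14·1487 − 127² = 20818 − 16129 = 4689
S_yy = nΣy² − (Σy)² = 14·5793 − 247² = 81102 − 61009 = 20093
r = S_xy / √(S_xx·S_yy) = -4055 / √(4689·20093) = -4055 / √94216077 = -4055 / 9706.4966 = -0.4178

-0.4178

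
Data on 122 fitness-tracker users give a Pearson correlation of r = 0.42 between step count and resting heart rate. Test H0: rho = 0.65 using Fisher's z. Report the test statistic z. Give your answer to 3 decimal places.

-3.574

Fisher z: atanh(0.42) = 0.447692, atanh(0.65) = 0.775299
z = (z_r − z_0)·√(n−3) = (0.447692 − 0.775299)·√119 = -0.327607 · 10.908712 = -3.574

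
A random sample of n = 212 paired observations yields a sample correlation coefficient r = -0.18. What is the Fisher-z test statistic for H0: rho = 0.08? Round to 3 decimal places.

-3.790

z_r = atanh(-0.18) = -0.181983,  z_0 = atanh(0.08) = 0.080171
SE = 1/√(n−3) = 1/√209 = 0.069171
z = (z_r − z_0)/SE = (-0.181983 − 0.080171) / 0.069171 = -0.262154 / 0.069171 = -3.790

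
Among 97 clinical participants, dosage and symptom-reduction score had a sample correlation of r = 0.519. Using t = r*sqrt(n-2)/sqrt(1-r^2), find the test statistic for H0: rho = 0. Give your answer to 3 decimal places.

5.918

t = r·√(n−2) / √(1−r²) with r = 0.519, n = 97
  = 0.519·√95 / √(1 − 0.269361)
  = 0.519·9.746794 / 0.854774
  = 5.058586 / 0.854774 = 5.918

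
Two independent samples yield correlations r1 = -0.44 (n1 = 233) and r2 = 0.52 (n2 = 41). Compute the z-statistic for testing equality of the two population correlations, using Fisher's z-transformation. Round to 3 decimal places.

Fisher z-transforms: z1 = atanh(-0.44) = -0.472231, z2 = atanh(0.52) = 0.576340; difference d = -1.048571
Var(d) = 1/230 + 1/38 = 0.0043478 + 0.0263158 = 0.0306636
z = d/√Var(d) = -1.048571 / √0.0306636 = -1.048571 / 0.175110 = -5.988

-5.988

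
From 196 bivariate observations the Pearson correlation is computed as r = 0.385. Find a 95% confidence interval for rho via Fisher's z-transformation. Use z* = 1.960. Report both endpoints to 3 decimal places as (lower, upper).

z_r = atanh(0.385) = 0.405917;  SE = 1/√(n−3) = 1/√193 = 0.071982
z-limits: 0.405917 ± 1.960·0.071982 = 0.405917 ± 0.141085 = [0.264832, 0.547002]
ρ-limits: (tanh 0.264832, tanh 0.547002) = (0.259, 0.498)

(0.259, 0.498)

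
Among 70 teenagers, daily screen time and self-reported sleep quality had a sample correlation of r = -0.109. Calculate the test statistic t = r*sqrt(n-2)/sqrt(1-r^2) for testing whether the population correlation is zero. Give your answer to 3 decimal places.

t = r·√(n−2) / √(1−r²) with r = -0.109, n = 70
  = -0.109·√68 / √(1 − 0.011881)
  = -0.109·8.246211 / 0.994042
  = -0.898837 / 0.994042 = -0.904

-0.904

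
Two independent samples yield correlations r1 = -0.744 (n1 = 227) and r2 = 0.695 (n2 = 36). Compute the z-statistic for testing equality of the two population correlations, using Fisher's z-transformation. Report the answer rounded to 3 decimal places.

-9.744

z1 = atanh(-0.744) = -0.959380,  z2 = atanh(0.695) = 0.857563
SE = √(1/(n1−3) + 1/(n2−3)) = √(1/224 + 1/33) = √(0.0044643 + 0.0303030) = √0.0347673 = 0.186460
z = (z1 − z2)/SE = (-0.959380 − 0.857563) / 0.186460 = -1.816943 / 0.186460 = -9.744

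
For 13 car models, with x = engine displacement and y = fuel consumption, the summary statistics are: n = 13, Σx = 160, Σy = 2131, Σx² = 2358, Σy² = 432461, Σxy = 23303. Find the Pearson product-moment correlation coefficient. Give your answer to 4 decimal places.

-0.5144

S_xy = nΣxy − ΣxΣy = 13·23303 − 160·2131 = 302939 − 340960 = -38021
S_xx = nΣx² − (Σx)² = 13·2358 − 160² = 30654 − 25600 = 5054
S_yy = nΣy² − (Σy)² = 13·432461 − 2131² = 5621993 − 4541161 = 1080832
r = S_xy / √(S_xx·S_yy) = -38021 / √(5054·1080832) = -38021 / √5462524928 = -38021 / 73908.8961 = -0.5144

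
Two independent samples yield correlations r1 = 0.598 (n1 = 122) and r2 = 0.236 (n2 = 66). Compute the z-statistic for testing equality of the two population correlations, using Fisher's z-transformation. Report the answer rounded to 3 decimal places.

2.885

z1 = atanh(0.598) = 0.690028,  z2 = atanh(0.236) = 0.240534
SE = √(1/(n1−3) + 1/(n2−3)) = √(1/119 + 1/63) = √(0.0084034 + 0.0158730) = √0.0242764 = 0.155809
z = (z1 − z2)/SE = (0.690028 − 0.240534) / 0.155809 = 0.449494 / 0.155809 = 2.885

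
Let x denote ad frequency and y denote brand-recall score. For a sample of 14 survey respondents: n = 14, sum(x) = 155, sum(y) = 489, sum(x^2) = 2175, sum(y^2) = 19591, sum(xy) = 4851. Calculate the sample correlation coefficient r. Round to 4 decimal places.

S_xy = nΣxy − ΣxΣy = 14·4851 − 155·489 = 67914 − 75795 = -7881
S_xx = nΣx² − (Σx)² = 14·2175 − 155² = 30450 − 24025 = 6425
S_yy = nΣy² − (Σy)² = 14·19591 − 489² = 274274 − 239121 = 35153
r = S_xy / √(S_xx·S_yy) = -7881 / √(6425·35153) = -7881 / √225858025 = -7881 / 15028.5736 = -0.5244

-0.5244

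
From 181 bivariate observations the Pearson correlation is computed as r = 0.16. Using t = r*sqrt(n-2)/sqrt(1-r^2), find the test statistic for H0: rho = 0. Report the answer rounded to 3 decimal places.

2.169

1 − r² = 1 − 0.0256 = 0.9744;  √(1−r²) = 0.987117
√(n−2) = √179 = 13.379088
t = r·√(n−2)/√(1−r²) = 0.16 · 13.379088 / 0.987117 = 2.169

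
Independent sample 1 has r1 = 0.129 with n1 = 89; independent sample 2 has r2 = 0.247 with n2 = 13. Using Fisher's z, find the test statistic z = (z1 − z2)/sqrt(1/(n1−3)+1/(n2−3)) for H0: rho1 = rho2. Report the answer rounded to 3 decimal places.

z1 = atanh(0.129) = 0.129723,  z2 = atanh(0.247) = 0.252215
SE = √(1/(n1−3) + 1/(n2−3)) = √(1/86 + 1/10) = √(0.0116279 + 0.1000000) = √0.1116279 = 0.334108
z = (z1 − z2)/SE = (0.129723 − 0.252215) / 0.334108 = -0.122492 / 0.334108 = -0.367

-0.367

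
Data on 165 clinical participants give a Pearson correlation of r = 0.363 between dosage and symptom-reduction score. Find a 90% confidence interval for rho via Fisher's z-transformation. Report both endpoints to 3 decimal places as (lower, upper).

z_r = atanh(0.363) = 0.380337;  SE = 1/√(n−3) = 1/√162 = 0.078567
z-limits: 0.380337 ± 1.645·0.078567 = 0.380337 ± 0.129243 = [0.251094, 0.509580]
ρ-limits: (tanh 0.251094, tanh 0.509580) = (0.246, 0.470)

(0.246, 0.470)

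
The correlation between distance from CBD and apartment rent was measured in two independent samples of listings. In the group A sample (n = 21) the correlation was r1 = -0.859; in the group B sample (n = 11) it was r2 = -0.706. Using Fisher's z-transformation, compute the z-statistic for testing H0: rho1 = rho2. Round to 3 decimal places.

z1 = atanh(-0.859) = -1.289517,  z2 = atanh(-0.706) = -0.879163
SE = √(1/(n1−3) + 1/(n2−3)) = √(1/18 + 1/8) = √(0.0555556 + 0.1250000) = √0.1805556 = 0.424918
z = (z1 − z2)/SE = (-1.289517 − (-0.879163)) / 0.424918 = -0.410354 / 0.424918 = -0.966

-0.966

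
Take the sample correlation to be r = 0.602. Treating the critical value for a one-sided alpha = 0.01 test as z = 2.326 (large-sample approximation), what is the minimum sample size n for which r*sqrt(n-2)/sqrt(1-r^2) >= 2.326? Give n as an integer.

Need r·√(n−2)/√(1−r²) ≥ 2.326
√(n−2) ≥ 2.326·√(1−0.362404) / 0.602 = 2.326·0.798496 / 0.602 = 3.0852
n−2 ≥ 9.5185  ⇒  n ≥ 11.5185
Smallest integer n = 12

12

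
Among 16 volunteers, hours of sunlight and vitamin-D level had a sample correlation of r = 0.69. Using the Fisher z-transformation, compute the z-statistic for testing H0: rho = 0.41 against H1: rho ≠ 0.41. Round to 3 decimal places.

1.487

Fisher z: atanh(0.69) = 0.847956, atanh(0.41) = 0.435611
z = (z_r − z_0)·√(n−3) = (0.847956 − 0.435611)·√13 = 0.412345 · 3.605551 = 1.487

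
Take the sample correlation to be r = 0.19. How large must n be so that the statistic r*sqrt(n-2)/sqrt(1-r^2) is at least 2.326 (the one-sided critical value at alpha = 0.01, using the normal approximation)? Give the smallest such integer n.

147

Need r·√(n−2)/√(1−r²) ≥ 2.326
√(n−2) ≥ 2.326·√(1−0.0361) / 0.19 = 2.326·0.981784 / 0.19 = 12.0191
n−2 ≥ 144.4588  ⇒  n ≥ 146.4588
Smallest integer n = 147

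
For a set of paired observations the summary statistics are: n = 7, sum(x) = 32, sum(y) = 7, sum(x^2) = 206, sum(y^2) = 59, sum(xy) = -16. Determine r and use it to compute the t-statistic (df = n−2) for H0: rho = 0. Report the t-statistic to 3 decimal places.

-3.792

S_xy = nΣxy − ΣxΣy = 7·(-16) − 32·7 = -112 − 224 = -336
S_xx = nΣx² − (Σx)² = 7·206 − 32² = 1442 − 1024 = 418
S_yy = nΣy² − (Σy)² = 7·59 − 7² = 413 − 49 = 364
r = S_xy / √(S_xx·S_yy) = -336 / √(418·364) = -336 / √152152 = -336 / 390.0667 = -0.8614
t = r·√(n−2)/√(1−r²) = -0.8614·√5 / √(1−0.742010) = -1.926149 / 0.507927 = -3.792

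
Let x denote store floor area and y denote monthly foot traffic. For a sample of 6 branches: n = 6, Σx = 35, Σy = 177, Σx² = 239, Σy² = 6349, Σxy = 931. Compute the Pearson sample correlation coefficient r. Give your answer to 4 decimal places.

-0.5122

Numerator: nΣxy − (Σx)(Σy) = 6·931 − (35)(177) = -609
Denominator: √[(nΣx²−(Σx)²)(nΣy²−(Σy)²)]
  nΣx²−(Σx)² = 6·239 − 1225 = 209;  nΣy²−(Σy)² = 6·6349 − 31329 = 6765
  √(209·6765) = √1413885 = 1189.0690
r = -609 / 1189.0690 = -0.5122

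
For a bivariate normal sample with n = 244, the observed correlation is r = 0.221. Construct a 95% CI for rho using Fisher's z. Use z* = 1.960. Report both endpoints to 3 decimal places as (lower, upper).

(0.098, 0.337)

z_r = atanh(0.221) = 0.224707;  SE = 1/√(n−3) = 1/√241 = 0.064416
z-limits: 0.224707 ± 1.960·0.064416 = 0.224707 ± 0.126255 = [0.098452, 0.350962]
ρ-limits: (tanh 0.098452, tanh 0.350962) = (0.098, 0.337)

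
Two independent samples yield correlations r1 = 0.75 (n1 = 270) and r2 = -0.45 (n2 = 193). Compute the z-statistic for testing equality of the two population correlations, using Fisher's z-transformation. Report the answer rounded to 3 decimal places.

Fisher z-transforms: z1 = atanh(0.75) = 0.972955, z2 = atanh(-0.45) = -0.484700; difference d = 1.457655
Var(d) = 1/267 + 1/190 = 0.0037453 + 0.0052632 = 0.0090085
z = d/√Var(d) = 1.457655 / √0.0090085 = 1.457655 / 0.094913 = 15.358

15.358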